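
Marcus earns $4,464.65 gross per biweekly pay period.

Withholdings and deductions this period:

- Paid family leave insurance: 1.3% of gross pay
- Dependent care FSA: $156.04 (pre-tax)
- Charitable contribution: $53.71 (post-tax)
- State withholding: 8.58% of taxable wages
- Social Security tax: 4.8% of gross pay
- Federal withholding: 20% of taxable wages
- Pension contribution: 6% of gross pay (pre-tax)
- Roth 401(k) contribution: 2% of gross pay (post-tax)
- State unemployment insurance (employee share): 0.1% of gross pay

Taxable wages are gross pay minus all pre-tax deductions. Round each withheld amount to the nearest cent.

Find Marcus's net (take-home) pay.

$2,466.09

Dependent care FSA: $156.04
Pension contribution: $4,464.65 × 0.06 = $267.88
Pre-tax total = $156.04 + $267.88 = $423.92
Taxable wages = $4,464.65 − $423.92 = $4,040.73
Federal withholding: $4,040.73 × 0.2 = $808.15
State withholding: $4,040.73 × 0.0858 = $346.69
State unemployment insurance (employee share): $4,464.65 × 0.001 = $4.46
Social Security tax: $4,464.65 × 0.048 = $214.30
Paid family leave insurance: $4,464.65 × 0.013 = $58.04
Charitable contribution: $53.71
Roth 401(k) contribution: $4,464.65 × 0.02 = $89.29
Total deductions = $156.04 + $267.88 + $808.15 + $346.69 + $4.46 + $214.30 + $58.04 + $53.71 + $89.29 = $1,998.56
Net pay = $4,464.65 − $1,998.56 = $2,466.09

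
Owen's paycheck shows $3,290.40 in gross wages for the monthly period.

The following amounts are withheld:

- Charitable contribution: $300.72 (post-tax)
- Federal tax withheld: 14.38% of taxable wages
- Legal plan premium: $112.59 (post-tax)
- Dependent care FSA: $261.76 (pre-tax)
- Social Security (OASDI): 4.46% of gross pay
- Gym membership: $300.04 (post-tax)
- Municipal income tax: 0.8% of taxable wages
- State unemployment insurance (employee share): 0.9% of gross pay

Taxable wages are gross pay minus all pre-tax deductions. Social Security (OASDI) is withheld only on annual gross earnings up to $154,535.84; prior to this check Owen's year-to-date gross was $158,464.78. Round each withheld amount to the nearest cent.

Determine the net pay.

$1,825.93

Dependent care FSA: $261.76
Taxable wages = $3,290.40 − $261.76 = $3,028.64
Municipal income tax: $3,028.64 × 0.008 = $24.23
Federal tax withheld: $3,028.64 × 0.1438 = $435.52
Social Security (OASDI): annual cap $154,535.84 already reached (YTD $158,464.78), so $0.00
State unemployment insurance (employee share): $3,290.40 × 0.009 = $29.61
Charitable contribution: $300.72
Gym membership: $300.04
Legal plan premium: $112.59
Total deductions = $261.76 + $24.23 + $435.52 + $0.00 + $29.61 + $300.72 + $300.04 + $112.59 = $1,464.47
Net pay = $3,290.40 − $1,464.47 = $1,825.93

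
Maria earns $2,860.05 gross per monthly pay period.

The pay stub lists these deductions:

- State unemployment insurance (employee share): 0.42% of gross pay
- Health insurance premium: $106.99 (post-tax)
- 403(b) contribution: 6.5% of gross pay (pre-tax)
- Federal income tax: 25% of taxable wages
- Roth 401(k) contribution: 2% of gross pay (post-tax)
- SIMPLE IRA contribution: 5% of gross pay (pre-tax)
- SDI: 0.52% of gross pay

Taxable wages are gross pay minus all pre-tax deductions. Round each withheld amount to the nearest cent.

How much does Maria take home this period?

$1,707.29

403(b) contribution: $2,860.05 × 0.065 = $185.90
SIMPLE IRA contribution: $2,860.05 × 0.05 = $143.00
Pre-tax total = $185.90 + $143.00 = $328.90
Taxable wages = $2,860.05 − $328.90 = $2,531.15
Federal income tax: $2,531.15 × 0.25 = $632.79
SDI: $2,860.05 × 0.0052 = $14.87
State unemployment insurance (employee share): $2,860.05 × 0.0042 = $12.01
Health insurance premium: $106.99
Roth 401(k) contribution: $2,860.05 × 0.02 = $57.20
Total deductions = $185.90 + $143.00 + $632.79 + $14.87 + $12.01 + $106.99 + $57.20 = $1,152.76
Net pay = $2,860.05 − $1,152.76 = $1,707.29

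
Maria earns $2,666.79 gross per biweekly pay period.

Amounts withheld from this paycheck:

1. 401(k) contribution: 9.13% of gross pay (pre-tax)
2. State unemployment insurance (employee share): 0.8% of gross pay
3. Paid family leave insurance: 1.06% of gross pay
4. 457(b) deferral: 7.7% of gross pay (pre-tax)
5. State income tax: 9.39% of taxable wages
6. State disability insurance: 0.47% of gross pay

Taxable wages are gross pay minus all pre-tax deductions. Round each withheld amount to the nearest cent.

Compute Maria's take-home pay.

$1,947.57

401(k) contribution: $2,666.79 × 0.0913 = $243.48
457(b) deferral: $2,666.79 × 0.077 = $205.34
Pre-tax total = $243.48 + $205.34 = $448.82
Taxable wages = $2,666.79 − $448.82 = $2,217.97
State income tax: $2,217.97 × 0.0939 = $208.27
State unemployment insurance (employee share): $2,666.79 × 0.008 = $21.33
State disability insurance: $2,666.79 × 0.0047 = $12.53
Paid family leave insurance: $2,666.79 × 0.0106 = $28.27
Total deductions = $243.48 + $205.34 + $208.27 + $21.33 + $12.53 + $28.27 = $719.22
Net pay = $2,666.79 − $719.22 = $1,947.57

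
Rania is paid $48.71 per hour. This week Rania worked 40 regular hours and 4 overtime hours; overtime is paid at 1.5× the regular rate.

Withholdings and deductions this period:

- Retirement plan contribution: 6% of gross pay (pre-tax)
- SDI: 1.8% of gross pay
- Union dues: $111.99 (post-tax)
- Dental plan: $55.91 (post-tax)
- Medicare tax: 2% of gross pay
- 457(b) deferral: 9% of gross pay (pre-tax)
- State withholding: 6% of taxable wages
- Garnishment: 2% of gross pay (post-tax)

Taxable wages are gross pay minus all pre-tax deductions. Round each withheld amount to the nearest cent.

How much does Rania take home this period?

$1,492.44

Regular pay: 40 × $48.71 = $1,948.40
Overtime pay: 4 × $48.71 × 1.5 = $292.26
Gross pay = $1,948.40 + $292.26 = $2,240.66
457(b) deferral: $2,240.66 × 0.09 = $201.66
Retirement plan contribution: $2,240.66 × 0.06 = $134.44
Pre-tax total = $201.66 + $134.44 = $336.10
Taxable wages = $2,240.66 − $336.10 = $1,904.56
State withholding: $1,904.56 × 0.06 = $114.27
Medicare tax: $2,240.66 × 0.02 = $44.81
SDI: $2,240.66 × 0.018 = $40.33
Dental plan: $55.91
Garnishment: $2,240.66 × 0.02 = $44.81
Union dues: $111.99
Total deductions = $201.66 + $134.44 + $114.27 + $44.81 + $40.33 + $55.91 + $44.81 + $111.99 = $748.22
Net pay = $2,240.66 − $748.22 = $1,492.44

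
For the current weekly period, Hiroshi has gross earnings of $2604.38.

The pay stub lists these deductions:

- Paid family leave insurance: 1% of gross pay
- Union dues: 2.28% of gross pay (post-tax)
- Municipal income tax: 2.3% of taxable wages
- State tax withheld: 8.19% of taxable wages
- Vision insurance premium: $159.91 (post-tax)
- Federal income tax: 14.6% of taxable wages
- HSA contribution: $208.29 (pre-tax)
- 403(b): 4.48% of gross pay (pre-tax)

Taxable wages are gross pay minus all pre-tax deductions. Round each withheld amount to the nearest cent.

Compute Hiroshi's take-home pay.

HSA contribution: $208.29
403(b): $2604.38 × 0.0448 = $116.68
Pre-tax total = $208.29 + $116.68 = $324.97
Taxable wages = $2604.38 − $324.97 = $2279.41
State tax withheld: $2279.41 × 0.0819 = $186.68
Federal income tax: $2279.41 × 0.146 = $332.79
Municipal income tax: $2279.41 × 0.023 = $52.43
Paid family leave insurance: $2604.38 × 0.01 = $26.04
Union dues: $2604.38 × 0.0228 = $59.38
Vision insurance premium: $159.91
Total deductions = $208.29 + $116.68 + $186.68 + $332.79 + $52.43 + $26.04 + $59.38 + $159.91 = $1142.20
Net pay = $2604.38 − $1142.20 = $1462.18

$1462.18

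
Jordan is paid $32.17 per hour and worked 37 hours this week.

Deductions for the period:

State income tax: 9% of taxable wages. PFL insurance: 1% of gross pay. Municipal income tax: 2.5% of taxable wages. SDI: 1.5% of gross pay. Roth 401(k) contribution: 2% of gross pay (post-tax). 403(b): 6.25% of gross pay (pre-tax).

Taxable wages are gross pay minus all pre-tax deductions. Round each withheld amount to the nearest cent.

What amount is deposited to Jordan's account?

Gross pay: 37 × $32.17 = $1,190.29
403(b): $1,190.29 × 0.0625 = $74.39
Taxable wages = $1,190.29 − $74.39 = $1,115.90
Municipal income tax: $1,115.90 × 0.025 = $27.90
State income tax: $1,115.90 × 0.09 = $100.43
SDI: $1,190.29 × 0.015 = $17.85
PFL insurance: $1,190.29 × 0.01 = $11.90
Roth 401(k) contribution: $1,190.29 × 0.02 = $23.81
Total deductions = $74.39 + $27.90 + $100.43 + $17.85 + $11.90 + $23.81 = $256.28
Net pay = $1,190.29 − $256.28 = $934.01

$934.01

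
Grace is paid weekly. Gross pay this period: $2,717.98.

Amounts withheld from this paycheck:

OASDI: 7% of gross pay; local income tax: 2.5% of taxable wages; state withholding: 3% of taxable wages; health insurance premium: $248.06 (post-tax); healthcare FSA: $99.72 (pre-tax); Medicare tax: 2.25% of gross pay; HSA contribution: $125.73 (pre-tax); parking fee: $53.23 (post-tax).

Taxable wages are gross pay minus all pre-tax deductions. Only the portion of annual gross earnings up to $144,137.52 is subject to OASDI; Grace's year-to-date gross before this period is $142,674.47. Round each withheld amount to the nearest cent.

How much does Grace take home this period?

$1,890.59

Healthcare FSA: $99.72
HSA contribution: $125.73
Pre-tax total = $99.72 + $125.73 = $225.45
Taxable wages = $2,717.98 − $225.45 = $2,492.53
Local income tax: $2,492.53 × 0.025 = $62.31
State withholding: $2,492.53 × 0.03 = $74.78
OASDI: only $144,137.52 − $142,674.47 = $1,463.05 of this check is subject → $1,463.05 × 0.07 = $102.41
Medicare tax: $2,717.98 × 0.0225 = $61.15
Health insurance premium: $248.06
Parking fee: $53.23
Total deductions = $99.72 + $125.73 + $62.31 + $74.78 + $102.41 + $61.15 + $248.06 + $53.23 = $827.39
Net pay = $2,717.98 − $827.39 = $1,890.59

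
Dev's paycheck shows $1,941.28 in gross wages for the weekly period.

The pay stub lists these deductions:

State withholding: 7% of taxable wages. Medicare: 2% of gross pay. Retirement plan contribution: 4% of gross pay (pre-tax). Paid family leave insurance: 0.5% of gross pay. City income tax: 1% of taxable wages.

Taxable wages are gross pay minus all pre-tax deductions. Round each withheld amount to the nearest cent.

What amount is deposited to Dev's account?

Retirement plan contribution: $1,941.28 × 0.04 = $77.65
Taxable wages = $1,941.28 − $77.65 = $1,863.63
State withholding: $1,863.63 × 0.07 = $130.45
City income tax: $1,863.63 × 0.01 = $18.64
Medicare: $1,941.28 × 0.02 = $38.83
Paid family leave insurance: $1,941.28 × 0.005 = $9.71
Total deductions = $77.65 + $130.45 + $18.64 + $38.83 + $9.71 = $275.28
Net pay = $1,941.28 − $275.28 = $1,666.00

$1,666.00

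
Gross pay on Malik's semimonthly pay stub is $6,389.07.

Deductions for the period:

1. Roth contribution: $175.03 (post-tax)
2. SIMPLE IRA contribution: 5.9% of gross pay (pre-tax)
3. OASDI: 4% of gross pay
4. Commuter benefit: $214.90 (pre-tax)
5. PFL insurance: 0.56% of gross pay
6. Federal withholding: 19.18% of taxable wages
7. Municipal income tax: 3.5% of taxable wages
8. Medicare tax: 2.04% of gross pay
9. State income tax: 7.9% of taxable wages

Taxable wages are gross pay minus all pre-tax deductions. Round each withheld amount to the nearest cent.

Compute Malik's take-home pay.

$3,427.72

SIMPLE IRA contribution: $6,389.07 × 0.059 = $376.96
Commuter benefit: $214.90
Pre-tax total = $376.96 + $214.90 = $591.86
Taxable wages = $6,389.07 − $591.86 = $5,797.21
Federal withholding: $5,797.21 × 0.1918 = $1,111.90
State income tax: $5,797.21 × 0.079 = $457.98
Municipal income tax: $5,797.21 × 0.035 = $202.90
OASDI: $6,389.07 × 0.04 = $255.56
PFL insurance: $6,389.07 × 0.0056 = $35.78
Medicare tax: $6,389.07 × 0.0204 = $130.34
Roth contribution: $175.03
Total deductions = $376.96 + $214.90 + $1,111.90 + $457.98 + $202.90 + $255.56 + $35.78 + $130.34 + $175.03 = $2,961.35
Net pay = $6,389.07 − $2,961.35 = $3,427.72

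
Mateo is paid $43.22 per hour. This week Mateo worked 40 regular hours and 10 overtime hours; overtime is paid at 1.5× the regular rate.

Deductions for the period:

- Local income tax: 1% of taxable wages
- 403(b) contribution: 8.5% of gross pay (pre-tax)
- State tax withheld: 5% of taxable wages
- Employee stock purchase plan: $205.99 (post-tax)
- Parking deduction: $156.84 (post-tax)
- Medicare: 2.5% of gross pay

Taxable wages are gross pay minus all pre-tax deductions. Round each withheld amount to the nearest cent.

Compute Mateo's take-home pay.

$1,622.29

Regular pay: 40 × $43.22 = $1,728.80
Overtime pay: 10 × $43.22 × 1.5 = $648.30
Gross pay = $1,728.80 + $648.30 = $2,377.10
403(b) contribution: $2,377.10 × 0.085 = $202.05
Taxable wages = $2,377.10 − $202.05 = $2,175.05
State tax withheld: $2,175.05 × 0.05 = $108.75
Local income tax: $2,175.05 × 0.01 = $21.75
Medicare: $2,377.10 × 0.025 = $59.43
Employee stock purchase plan: $205.99
Parking deduction: $156.84
Total deductions = $202.05 + $108.75 + $21.75 + $59.43 + $205.99 + $156.84 = $754.81
Net pay = $2,377.10 − $754.81 = $1,622.29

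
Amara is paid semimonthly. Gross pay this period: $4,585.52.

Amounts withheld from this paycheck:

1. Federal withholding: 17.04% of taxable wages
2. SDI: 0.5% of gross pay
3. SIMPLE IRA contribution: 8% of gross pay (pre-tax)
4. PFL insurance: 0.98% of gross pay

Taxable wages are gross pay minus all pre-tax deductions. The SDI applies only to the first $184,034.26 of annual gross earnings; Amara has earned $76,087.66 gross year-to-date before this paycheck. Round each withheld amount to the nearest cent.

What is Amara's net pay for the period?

SIMPLE IRA contribution: $4,585.52 × 0.08 = $366.84
Taxable wages = $4,585.52 − $366.84 = $4,218.68
Federal withholding: $4,218.68 × 0.1704 = $718.86
PFL insurance: $4,585.52 × 0.0098 = $44.94
SDI: cap not yet reached, full $4,585.52 is subject → $4,585.52 × 0.005 = $22.93
Total deductions = $366.84 + $718.86 + $44.94 + $22.93 = $1,153.57
Net pay = $4,585.52 − $1,153.57 = $3,431.95

$3,431.95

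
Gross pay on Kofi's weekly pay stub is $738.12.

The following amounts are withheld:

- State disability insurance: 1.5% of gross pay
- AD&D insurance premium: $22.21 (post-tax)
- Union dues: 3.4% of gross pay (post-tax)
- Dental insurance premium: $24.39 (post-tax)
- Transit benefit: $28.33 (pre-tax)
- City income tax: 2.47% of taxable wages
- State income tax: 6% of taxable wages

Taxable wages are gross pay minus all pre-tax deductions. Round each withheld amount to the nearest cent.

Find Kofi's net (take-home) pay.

Transit benefit: $28.33
Taxable wages = $738.12 − $28.33 = $709.79
State income tax: $709.79 × 0.06 = $42.59
City income tax: $709.79 × 0.0247 = $17.53
State disability insurance: $738.12 × 0.015 = $11.07
Union dues: $738.12 × 0.034 = $25.10
Dental insurance premium: $24.39
AD&D insurance premium: $22.21
Total deductions = $28.33 + $42.59 + $17.53 + $11.07 + $25.10 + $24.39 + $22.21 = $171.22
Net pay = $738.12 − $171.22 = $566.90

$566.90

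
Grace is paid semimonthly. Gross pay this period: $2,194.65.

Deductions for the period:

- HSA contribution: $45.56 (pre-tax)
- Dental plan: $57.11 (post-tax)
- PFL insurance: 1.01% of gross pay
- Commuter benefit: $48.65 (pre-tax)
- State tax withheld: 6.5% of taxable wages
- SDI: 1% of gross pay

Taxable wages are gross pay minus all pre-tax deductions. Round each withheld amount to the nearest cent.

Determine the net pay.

Commuter benefit: $48.65
HSA contribution: $45.56
Pre-tax total = $48.65 + $45.56 = $94.21
Taxable wages = $2,194.65 − $94.21 = $2,100.44
State tax withheld: $2,100.44 × 0.065 = $136.53
PFL insurance: $2,194.65 × 0.0101 = $22.17
SDI: $2,194.65 × 0.01 = $21.95
Dental plan: $57.11
Total deductions = $48.65 + $45.56 + $136.53 + $22.17 + $21.95 + $57.11 = $331.97
Net pay = $2,194.65 − $331.97 = $1,862.68

$1,862.68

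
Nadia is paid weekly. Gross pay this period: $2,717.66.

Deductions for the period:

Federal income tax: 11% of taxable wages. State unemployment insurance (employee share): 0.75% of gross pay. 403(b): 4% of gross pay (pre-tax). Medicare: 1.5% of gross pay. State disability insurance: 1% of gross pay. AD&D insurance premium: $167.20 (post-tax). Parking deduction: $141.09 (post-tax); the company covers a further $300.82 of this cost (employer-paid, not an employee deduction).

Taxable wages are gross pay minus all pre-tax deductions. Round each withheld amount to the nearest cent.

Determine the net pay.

$1,925.36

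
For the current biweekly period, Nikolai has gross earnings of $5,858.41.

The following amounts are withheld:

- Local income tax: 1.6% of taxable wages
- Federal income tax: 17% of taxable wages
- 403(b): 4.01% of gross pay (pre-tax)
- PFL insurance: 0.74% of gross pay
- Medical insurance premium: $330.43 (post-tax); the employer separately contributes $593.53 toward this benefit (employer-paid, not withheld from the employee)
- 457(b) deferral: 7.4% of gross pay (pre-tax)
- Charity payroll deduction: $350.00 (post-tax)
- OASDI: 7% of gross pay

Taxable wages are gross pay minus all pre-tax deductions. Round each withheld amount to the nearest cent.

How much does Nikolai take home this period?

403(b): $5,858.41 × 0.0401 = $234.92
457(b) deferral: $5,858.41 × 0.074 = $433.52
Pre-tax total = $234.92 + $433.52 = $668.44
Taxable wages = $5,858.41 − $668.44 = $5,189.97
Federal income tax: $5,189.97 × 0.17 = $882.29
Local income tax: $5,189.97 × 0.016 = $83.04
PFL insurance: $5,858.41 × 0.0074 = $43.35
OASDI: $5,858.41 × 0.07 = $410.09
Medical insurance premium: $330.43
Charity payroll deduction: $350.00
(Employer's $593.53 toward medical insurance premium is not withheld from the employee.)
Total deductions = $234.92 + $433.52 + $882.29 + $83.04 + $43.35 + $410.09 + $330.43 + $350.00 = $2,767.64
Net pay = $5,858.41 − $2,767.64 = $3,090.77

$3,090.77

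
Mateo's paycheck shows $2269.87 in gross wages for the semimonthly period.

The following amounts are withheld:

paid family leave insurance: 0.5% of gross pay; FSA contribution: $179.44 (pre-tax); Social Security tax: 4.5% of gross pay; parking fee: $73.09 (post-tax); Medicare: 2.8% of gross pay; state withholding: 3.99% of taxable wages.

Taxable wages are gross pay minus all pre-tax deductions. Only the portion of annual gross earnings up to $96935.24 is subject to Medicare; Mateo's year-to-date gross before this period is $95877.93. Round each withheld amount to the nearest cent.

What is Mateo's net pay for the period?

$1790.84

FSA contribution: $179.44
Taxable wages = $2269.87 − $179.44 = $2090.43
State withholding: $2090.43 × 0.0399 = $83.41
Social Security tax: $2269.87 × 0.045 = $102.14
Medicare: only $96935.24 − $95877.93 = $1057.31 of this check is subject → $1057.31 × 0.028 = $29.60
Paid family leave insurance: $2269.87 × 0.005 = $11.35
Parking fee: $73.09
Total deductions = $179.44 + $83.41 + $102.14 + $29.60 + $11.35 + $73.09 = $479.03
Net pay = $2269.87 − $479.03 = $1790.84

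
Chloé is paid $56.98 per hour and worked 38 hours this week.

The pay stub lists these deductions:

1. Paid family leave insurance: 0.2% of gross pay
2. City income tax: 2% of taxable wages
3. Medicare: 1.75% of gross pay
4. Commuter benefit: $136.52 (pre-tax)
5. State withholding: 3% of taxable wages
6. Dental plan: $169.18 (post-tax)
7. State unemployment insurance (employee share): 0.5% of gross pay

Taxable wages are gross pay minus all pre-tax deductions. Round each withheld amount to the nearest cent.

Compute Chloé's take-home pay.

Gross pay: 38 × $56.98 = $2165.24
Commuter benefit: $136.52
Taxable wages = $2165.24 − $136.52 = $2028.72
State withholding: $2028.72 × 0.03 = $60.86
City income tax: $2028.72 × 0.02 = $40.57
State unemployment insurance (employee share): $2165.24 × 0.005 = $10.83
Paid family leave insurance: $2165.24 × 0.002 = $4.33
Medicare: $2165.24 × 0.0175 = $37.89
Dental plan: $169.18
Total deductions = $136.52 + $60.86 + $40.57 + $10.83 + $4.33 + $37.89 + $169.18 = $460.18
Net pay = $2165.24 − $460.18 = $1705.06

$1705.06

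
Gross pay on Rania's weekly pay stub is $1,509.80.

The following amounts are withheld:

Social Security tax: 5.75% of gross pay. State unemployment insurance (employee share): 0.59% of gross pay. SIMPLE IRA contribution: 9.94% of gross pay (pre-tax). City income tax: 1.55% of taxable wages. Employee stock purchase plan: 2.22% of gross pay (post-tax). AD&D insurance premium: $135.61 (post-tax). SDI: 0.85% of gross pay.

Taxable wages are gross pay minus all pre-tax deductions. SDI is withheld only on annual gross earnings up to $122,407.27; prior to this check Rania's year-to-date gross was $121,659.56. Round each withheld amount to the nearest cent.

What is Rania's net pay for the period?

SIMPLE IRA contribution: $1,509.80 × 0.0994 = $150.07
Taxable wages = $1,509.80 − $150.07 = $1,359.73
City income tax: $1,359.73 × 0.0155 = $21.08
Social Security tax: $1,509.80 × 0.0575 = $86.81
SDI: only $122,407.27 − $121,659.56 = $747.71 of this check is subject → $747.71 × 0.0085 = $6.36
State unemployment insurance (employee share): $1,509.80 × 0.0059 = $8.91
Employee stock purchase plan: $1,509.80 × 0.0222 = $33.52
AD&D insurance premium: $135.61
Total deductions = $150.07 + $21.08 + $86.81 + $6.36 + $8.91 + $33.52 + $135.61 = $442.36
Net pay = $1,509.80 − $442.36 = $1,067.44

$1,067.44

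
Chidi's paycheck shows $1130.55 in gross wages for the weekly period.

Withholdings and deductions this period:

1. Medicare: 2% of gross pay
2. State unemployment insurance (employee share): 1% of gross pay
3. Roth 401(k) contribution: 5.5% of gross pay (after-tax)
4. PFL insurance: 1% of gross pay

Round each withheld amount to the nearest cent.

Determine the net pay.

State unemployment insurance (employee share): $1130.55 × 0.01 = $11.31
PFL insurance: $1130.55 × 0.01 = $11.31
Medicare: $1130.55 × 0.02 = $22.61
Roth 401(k) contribution: $1130.55 × 0.055 = $62.18
Total deductions = $11.31 + $11.31 + $22.61 + $62.18 = $107.41
Net pay = $1130.55 − $107.41 = $1023.14

$1023.14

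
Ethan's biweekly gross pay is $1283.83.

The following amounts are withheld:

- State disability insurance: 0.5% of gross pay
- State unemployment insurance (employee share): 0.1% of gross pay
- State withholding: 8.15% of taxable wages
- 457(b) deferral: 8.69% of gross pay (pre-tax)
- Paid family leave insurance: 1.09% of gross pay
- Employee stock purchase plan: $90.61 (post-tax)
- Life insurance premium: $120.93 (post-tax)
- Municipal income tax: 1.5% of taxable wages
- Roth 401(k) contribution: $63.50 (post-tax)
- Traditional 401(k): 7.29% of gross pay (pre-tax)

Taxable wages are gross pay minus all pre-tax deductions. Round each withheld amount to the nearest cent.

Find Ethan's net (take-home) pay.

457(b) deferral: $1283.83 × 0.0869 = $111.56
Traditional 401(k): $1283.83 × 0.0729 = $93.59
Pre-tax total = $111.56 + $93.59 = $205.15
Taxable wages = $1283.83 − $205.15 = $1078.68
State withholding: $1078.68 × 0.0815 = $87.91
Municipal income tax: $1078.68 × 0.015 = $16.18
State unemployment insurance (employee share): $1283.83 × 0.001 = $1.28
State disability insurance: $1283.83 × 0.005 = $6.42
Paid family leave insurance: $1283.83 × 0.0109 = $13.99
Roth 401(k) contribution: $63.50
Employee stock purchase plan: $90.61
Life insurance premium: $120.93
Total deductions = $111.56 + $93.59 + $87.91 + $16.18 + $1.28 + $6.42 + $13.99 + $63.50 + $90.61 + $120.93 = $605.97
Net pay = $1283.83 − $605.97 = $677.86

$677.86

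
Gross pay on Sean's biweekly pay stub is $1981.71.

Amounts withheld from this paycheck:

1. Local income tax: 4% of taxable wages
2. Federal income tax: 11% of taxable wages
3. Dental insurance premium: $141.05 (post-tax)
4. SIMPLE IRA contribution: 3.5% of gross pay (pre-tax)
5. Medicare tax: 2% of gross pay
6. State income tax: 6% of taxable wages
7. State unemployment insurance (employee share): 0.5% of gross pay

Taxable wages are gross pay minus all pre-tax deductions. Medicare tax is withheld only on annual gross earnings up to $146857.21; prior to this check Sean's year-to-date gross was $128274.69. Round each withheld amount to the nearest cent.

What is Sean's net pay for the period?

$1320.17

SIMPLE IRA contribution: $1981.71 × 0.035 = $69.36
Taxable wages = $1981.71 − $69.36 = $1912.35
Local income tax: $1912.35 × 0.04 = $76.49
State income tax: $1912.35 × 0.06 = $114.74
Federal income tax: $1912.35 × 0.11 = $210.36
Medicare tax: cap not yet reached, full $1981.71 is subject → $1981.71 × 0.02 = $39.63
State unemployment insurance (employee share): $1981.71 × 0.005 = $9.91
Dental insurance premium: $141.05
Total deductions = $69.36 + $76.49 + $114.74 + $210.36 + $39.63 + $9.91 + $141.05 = $661.54
Net pay = $1981.71 − $661.54 = $1320.17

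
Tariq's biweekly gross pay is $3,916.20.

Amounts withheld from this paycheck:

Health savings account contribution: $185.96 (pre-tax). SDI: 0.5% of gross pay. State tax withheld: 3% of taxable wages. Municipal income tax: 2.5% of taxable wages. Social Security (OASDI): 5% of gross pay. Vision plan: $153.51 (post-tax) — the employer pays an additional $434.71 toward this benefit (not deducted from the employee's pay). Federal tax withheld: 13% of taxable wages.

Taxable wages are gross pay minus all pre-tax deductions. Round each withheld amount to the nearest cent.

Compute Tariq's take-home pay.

Health savings account contribution: $185.96
Taxable wages = $3,916.20 − $185.96 = $3,730.24
Municipal income tax: $3,730.24 × 0.025 = $93.26
State tax withheld: $3,730.24 × 0.03 = $111.91
Federal tax withheld: $3,730.24 × 0.13 = $484.93
SDI: $3,916.20 × 0.005 = $19.58
Social Security (OASDI): $3,916.20 × 0.05 = $195.81
Vision plan: $153.51
(Employer's $434.71 toward vision plan is not withheld from the employee.)
Total deductions = $185.96 + $93.26 + $111.91 + $484.93 + $19.58 + $195.81 + $153.51 = $1,244.96
Net pay = $3,916.20 − $1,244.96 = $2,671.24

$2,671.24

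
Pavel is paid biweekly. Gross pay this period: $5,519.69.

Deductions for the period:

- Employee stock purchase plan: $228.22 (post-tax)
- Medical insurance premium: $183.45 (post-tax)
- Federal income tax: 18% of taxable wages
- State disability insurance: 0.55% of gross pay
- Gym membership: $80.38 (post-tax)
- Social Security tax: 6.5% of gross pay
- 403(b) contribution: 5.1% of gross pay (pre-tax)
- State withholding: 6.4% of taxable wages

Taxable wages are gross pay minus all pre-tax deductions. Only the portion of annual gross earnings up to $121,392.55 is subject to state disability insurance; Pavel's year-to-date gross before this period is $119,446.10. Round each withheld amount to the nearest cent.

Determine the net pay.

403(b) contribution: $5,519.69 × 0.051 = $281.50
Taxable wages = $5,519.69 − $281.50 = $5,238.19
State withholding: $5,238.19 × 0.064 = $335.24
Federal income tax: $5,238.19 × 0.18 = $942.87
Social Security tax: $5,519.69 × 0.065 = $358.78
State disability insurance: only $121,392.55 − $119,446.10 = $1,946.45 of this check is subject → $1,946.45 × 0.0055 = $10.71
Employee stock purchase plan: $228.22
Medical insurance premium: $183.45
Gym membership: $80.38
Total deductions = $281.50 + $335.24 + $942.87 + $358.78 + $10.71 + $228.22 + $183.45 + $80.38 = $2,421.15
Net pay = $5,519.69 − $2,421.15 = $3,098.54

$3,098.54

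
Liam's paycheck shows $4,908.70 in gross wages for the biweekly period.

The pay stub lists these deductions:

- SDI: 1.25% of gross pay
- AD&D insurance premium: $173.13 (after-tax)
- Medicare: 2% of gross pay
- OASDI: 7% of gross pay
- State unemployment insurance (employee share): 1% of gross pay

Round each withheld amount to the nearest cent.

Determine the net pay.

SDI: $4,908.70 × 0.0125 = $61.36
State unemployment insurance (employee share): $4,908.70 × 0.01 = $49.09
Medicare: $4,908.70 × 0.02 = $98.17
OASDI: $4,908.70 × 0.07 = $343.61
AD&D insurance premium: $173.13
Total deductions = $61.36 + $49.09 + $98.17 + $343.61 + $173.13 = $725.36
Net pay = $4,908.70 − $725.36 = $4,183.34

$4,183.34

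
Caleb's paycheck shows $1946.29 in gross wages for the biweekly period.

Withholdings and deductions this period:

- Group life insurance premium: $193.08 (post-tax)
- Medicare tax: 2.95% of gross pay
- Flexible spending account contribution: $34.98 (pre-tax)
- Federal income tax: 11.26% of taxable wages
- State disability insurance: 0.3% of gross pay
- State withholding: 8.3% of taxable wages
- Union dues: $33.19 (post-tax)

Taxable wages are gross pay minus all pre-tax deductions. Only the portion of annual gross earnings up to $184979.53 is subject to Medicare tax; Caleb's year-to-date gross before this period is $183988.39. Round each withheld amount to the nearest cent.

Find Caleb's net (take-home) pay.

$1276.11

Flexible spending account contribution: $34.98
Taxable wages = $1946.29 − $34.98 = $1911.31
State withholding: $1911.31 × 0.083 = $158.64
Federal income tax: $1911.31 × 0.1126 = $215.21
Medicare tax: only $184979.53 − $183988.39 = $991.14 of this check is subject → $991.14 × 0.0295 = $29.24
State disability insurance: $1946.29 × 0.003 = $5.84
Union dues: $33.19
Group life insurance premium: $193.08
Total deductions = $34.98 + $158.64 + $215.21 + $29.24 + $5.84 + $33.19 + $193.08 = $670.18
Net pay = $1946.29 − $670.18 = $1276.11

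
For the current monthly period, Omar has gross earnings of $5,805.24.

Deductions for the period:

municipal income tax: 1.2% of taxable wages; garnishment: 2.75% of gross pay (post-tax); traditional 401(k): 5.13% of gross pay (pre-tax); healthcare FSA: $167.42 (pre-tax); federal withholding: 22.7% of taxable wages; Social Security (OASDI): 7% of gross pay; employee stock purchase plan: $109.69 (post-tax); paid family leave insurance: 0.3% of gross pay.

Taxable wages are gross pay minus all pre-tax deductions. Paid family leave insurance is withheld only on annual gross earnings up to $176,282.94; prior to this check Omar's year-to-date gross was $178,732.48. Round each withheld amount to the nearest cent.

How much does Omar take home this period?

$3,388.05

Healthcare FSA: $167.42
Traditional 401(k): $5,805.24 × 0.0513 = $297.81
Pre-tax total = $167.42 + $297.81 = $465.23
Taxable wages = $5,805.24 − $465.23 = $5,340.01
Municipal income tax: $5,340.01 × 0.012 = $64.08
Federal withholding: $5,340.01 × 0.227 = $1,212.18
Paid family leave insurance: annual cap $176,282.94 already reached (YTD $178,732.48), so $0.00
Social Security (OASDI): $5,805.24 × 0.07 = $406.37
Garnishment: $5,805.24 × 0.0275 = $159.64
Employee stock purchase plan: $109.69
Total deductions = $167.42 + $297.81 + $64.08 + $1,212.18 + $0.00 + $406.37 + $159.64 + $109.69 = $2,417.19
Net pay = $5,805.24 − $2,417.19 = $3,388.05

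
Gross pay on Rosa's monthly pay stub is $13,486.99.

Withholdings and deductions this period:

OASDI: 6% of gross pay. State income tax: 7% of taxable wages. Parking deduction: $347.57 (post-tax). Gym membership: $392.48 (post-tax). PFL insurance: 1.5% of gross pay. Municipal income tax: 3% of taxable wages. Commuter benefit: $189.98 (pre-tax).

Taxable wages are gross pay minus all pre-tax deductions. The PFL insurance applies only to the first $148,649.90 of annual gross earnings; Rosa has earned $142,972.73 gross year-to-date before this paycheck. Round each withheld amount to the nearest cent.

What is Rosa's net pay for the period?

$10,332.88

Commuter benefit: $189.98
Taxable wages = $13,486.99 − $189.98 = $13,297.01
State income tax: $13,297.01 × 0.07 = $930.79
Municipal income tax: $13,297.01 × 0.03 = $398.91
OASDI: $13,486.99 × 0.06 = $809.22
PFL insurance: only $148,649.90 − $142,972.73 = $5,677.17 of this check is subject → $5,677.17 × 0.015 = $85.16
Gym membership: $392.48
Parking deduction: $347.57
Total deductions = $189.98 + $930.79 + $398.91 + $809.22 + $85.16 + $392.48 + $347.57 = $3,154.11
Net pay = $13,486.99 − $3,154.11 = $10,332.88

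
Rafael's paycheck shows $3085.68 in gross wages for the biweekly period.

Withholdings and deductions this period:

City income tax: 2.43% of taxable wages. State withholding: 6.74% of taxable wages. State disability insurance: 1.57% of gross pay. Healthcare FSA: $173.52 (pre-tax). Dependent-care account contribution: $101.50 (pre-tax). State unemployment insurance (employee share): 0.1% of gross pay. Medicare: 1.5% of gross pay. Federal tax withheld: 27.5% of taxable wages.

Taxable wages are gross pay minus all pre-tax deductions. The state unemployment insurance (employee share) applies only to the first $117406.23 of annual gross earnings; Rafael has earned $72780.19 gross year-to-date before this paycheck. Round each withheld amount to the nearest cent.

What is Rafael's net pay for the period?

Dependent-care account contribution: $101.50
Healthcare FSA: $173.52
Pre-tax total = $101.50 + $173.52 = $275.02
Taxable wages = $3085.68 − $275.02 = $2810.66
State withholding: $2810.66 × 0.0674 = $189.44
City income tax: $2810.66 × 0.0243 = $68.30
Federal tax withheld: $2810.66 × 0.275 = $772.93
State unemployment insurance (employee share): cap not yet reached, full $3085.68 is subject → $3085.68 × 0.001 = $3.09
State disability insurance: $3085.68 × 0.0157 = $48.45
Medicare: $3085.68 × 0.015 = $46.29
Total deductions = $101.50 + $173.52 + $189.44 + $68.30 + $772.93 + $3.09 + $48.45 + $46.29 = $1403.52
Net pay = $3085.68 − $1403.52 = $1682.16

$1682.16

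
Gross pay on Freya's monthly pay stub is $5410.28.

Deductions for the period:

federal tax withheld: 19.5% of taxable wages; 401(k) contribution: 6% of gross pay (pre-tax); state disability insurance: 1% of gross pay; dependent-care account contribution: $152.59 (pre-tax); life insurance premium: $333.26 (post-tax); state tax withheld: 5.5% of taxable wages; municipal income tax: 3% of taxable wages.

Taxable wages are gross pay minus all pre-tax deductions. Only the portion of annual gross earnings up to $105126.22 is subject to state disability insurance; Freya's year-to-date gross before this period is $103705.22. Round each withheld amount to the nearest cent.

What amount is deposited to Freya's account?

Dependent-care account contribution: $152.59
401(k) contribution: $5410.28 × 0.06 = $324.62
Pre-tax total = $152.59 + $324.62 = $477.21
Taxable wages = $5410.28 − $477.21 = $4933.07
Municipal income tax: $4933.07 × 0.03 = $147.99
State tax withheld: $4933.07 × 0.055 = $271.32
Federal tax withheld: $4933.07 × 0.195 = $961.95
State disability insurance: only $105126.22 − $103705.22 = $1421.00 of this check is subject → $1421.00 × 0.01 = $14.21
Life insurance premium: $333.26
Total deductions = $152.59 + $324.62 + $147.99 + $271.32 + $961.95 + $14.21 + $333.26 = $2205.94
Net pay = $5410.28 − $2205.94 = $3204.34

$3204.34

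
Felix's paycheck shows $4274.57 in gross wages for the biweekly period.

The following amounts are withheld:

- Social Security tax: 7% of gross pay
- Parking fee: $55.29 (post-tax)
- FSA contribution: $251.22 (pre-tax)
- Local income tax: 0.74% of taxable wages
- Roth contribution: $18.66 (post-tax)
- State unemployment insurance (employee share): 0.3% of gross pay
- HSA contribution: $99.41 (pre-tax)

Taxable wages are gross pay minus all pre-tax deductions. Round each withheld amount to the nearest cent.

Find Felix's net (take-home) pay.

FSA contribution: $251.22
HSA contribution: $99.41
Pre-tax total = $251.22 + $99.41 = $350.63
Taxable wages = $4274.57 − $350.63 = $3923.94
Local income tax: $3923.94 × 0.0074 = $29.04
Social Security tax: $4274.57 × 0.07 = $299.22
State unemployment insurance (employee share): $4274.57 × 0.003 = $12.82
Roth contribution: $18.66
Parking fee: $55.29
Total deductions = $251.22 + $99.41 + $29.04 + $299.22 + $12.82 + $18.66 + $55.29 = $765.66
Net pay = $4274.57 − $765.66 = $3508.91

$3508.91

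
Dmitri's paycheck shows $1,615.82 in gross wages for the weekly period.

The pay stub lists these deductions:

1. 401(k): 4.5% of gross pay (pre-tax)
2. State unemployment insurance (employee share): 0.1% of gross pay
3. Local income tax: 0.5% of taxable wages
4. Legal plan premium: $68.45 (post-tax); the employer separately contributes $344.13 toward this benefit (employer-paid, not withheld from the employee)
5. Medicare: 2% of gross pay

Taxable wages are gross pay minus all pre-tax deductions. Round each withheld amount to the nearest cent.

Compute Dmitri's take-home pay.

$1,433.00

401(k): $1,615.82 × 0.045 = $72.71
Taxable wages = $1,615.82 − $72.71 = $1,543.11
Local income tax: $1,543.11 × 0.005 = $7.72
State unemployment insurance (employee share): $1,615.82 × 0.001 = $1.62
Medicare: $1,615.82 × 0.02 = $32.32
Legal plan premium: $68.45
(Employer's $344.13 toward legal plan premium is not withheld from the employee.)
Total deductions = $72.71 + $7.72 + $1.62 + $32.32 + $68.45 = $182.82
Net pay = $1,615.82 − $182.82 = $1,433.00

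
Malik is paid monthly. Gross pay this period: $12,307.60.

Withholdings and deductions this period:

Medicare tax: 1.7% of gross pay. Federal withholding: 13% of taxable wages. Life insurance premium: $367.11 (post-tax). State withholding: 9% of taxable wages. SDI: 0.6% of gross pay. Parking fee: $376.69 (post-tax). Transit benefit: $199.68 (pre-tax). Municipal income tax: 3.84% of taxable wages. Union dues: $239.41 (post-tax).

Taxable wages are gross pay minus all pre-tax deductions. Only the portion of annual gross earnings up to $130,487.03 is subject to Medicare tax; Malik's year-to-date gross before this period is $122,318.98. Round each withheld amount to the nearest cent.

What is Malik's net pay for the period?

$7,783.32

Transit benefit: $199.68
Taxable wages = $12,307.60 − $199.68 = $12,107.92
State withholding: $12,107.92 × 0.09 = $1,089.71
Federal withholding: $12,107.92 × 0.13 = $1,574.03
Municipal income tax: $12,107.92 × 0.0384 = $464.94
Medicare tax: only $130,487.03 − $122,318.98 = $8,168.05 of this check is subject → $8,168.05 × 0.017 = $138.86
SDI: $12,307.60 × 0.006 = $73.85
Union dues: $239.41
Parking fee: $376.69
Life insurance premium: $367.11
Total deductions = $199.68 + $1,089.71 + $1,574.03 + $464.94 + $138.86 + $73.85 + $239.41 + $376.69 + $367.11 = $4,524.28
Net pay = $12,307.60 − $4,524.28 = $7,783.32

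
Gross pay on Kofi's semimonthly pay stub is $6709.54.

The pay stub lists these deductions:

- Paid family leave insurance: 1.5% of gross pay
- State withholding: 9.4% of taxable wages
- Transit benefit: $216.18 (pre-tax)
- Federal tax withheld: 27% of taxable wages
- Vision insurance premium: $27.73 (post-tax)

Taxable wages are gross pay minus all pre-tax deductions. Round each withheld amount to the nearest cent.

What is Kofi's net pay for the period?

$4001.40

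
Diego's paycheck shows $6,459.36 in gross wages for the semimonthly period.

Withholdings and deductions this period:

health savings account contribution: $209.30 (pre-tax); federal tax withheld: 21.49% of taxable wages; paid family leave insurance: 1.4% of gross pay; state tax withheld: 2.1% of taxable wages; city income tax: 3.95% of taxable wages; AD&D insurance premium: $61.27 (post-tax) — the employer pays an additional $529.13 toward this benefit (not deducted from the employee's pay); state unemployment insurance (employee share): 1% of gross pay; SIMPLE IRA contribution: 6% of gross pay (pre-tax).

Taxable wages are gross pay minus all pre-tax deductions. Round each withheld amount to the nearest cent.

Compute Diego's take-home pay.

$4,031.68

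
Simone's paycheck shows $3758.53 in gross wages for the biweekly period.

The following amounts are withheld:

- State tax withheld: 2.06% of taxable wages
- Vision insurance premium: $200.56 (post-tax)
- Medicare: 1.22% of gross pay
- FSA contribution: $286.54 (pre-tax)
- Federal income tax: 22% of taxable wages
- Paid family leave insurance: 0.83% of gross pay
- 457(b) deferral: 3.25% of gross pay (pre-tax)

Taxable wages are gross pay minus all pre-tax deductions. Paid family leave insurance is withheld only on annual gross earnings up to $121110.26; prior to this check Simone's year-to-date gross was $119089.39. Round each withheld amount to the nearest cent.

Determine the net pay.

457(b) deferral: $3758.53 × 0.0325 = $122.15
FSA contribution: $286.54
Pre-tax total = $122.15 + $286.54 = $408.69
Taxable wages = $3758.53 − $408.69 = $3349.84
Federal income tax: $3349.84 × 0.22 = $736.96
State tax withheld: $3349.84 × 0.0206 = $69.01
Paid family leave insurance: only $121110.26 − $119089.39 = $2020.87 of this check is subject → $2020.87 × 0.0083 = $16.77
Medicare: $3758.53 × 0.0122 = $45.85
Vision insurance premium: $200.56
Total deductions = $122.15 + $286.54 + $736.96 + $69.01 + $16.77 + $45.85 + $200.56 = $1477.84
Net pay = $3758.53 − $1477.84 = $2280.69

$2280.69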